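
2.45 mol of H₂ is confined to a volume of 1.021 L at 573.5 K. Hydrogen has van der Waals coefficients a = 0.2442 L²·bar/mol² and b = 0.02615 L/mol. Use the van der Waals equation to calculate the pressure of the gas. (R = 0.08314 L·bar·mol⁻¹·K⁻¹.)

P = nRT/(V − nb) − a n²/V²
nRT/(V − nb) = (2.45)(0.08314)(573.5)/(1.021 − 2.45×0.02615) = 116.82/0.95693 = 122.08 bar
a n²/V² = (0.2442)(2.45)²/(1.021)² = 1.4061 bar
P = 122.08 − 1.4061 = 120.7 bar

P ≈ 120.7 bar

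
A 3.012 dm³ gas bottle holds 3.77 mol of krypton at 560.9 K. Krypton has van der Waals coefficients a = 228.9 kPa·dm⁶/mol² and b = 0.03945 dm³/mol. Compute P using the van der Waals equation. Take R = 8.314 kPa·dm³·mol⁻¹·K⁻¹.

P ≈ 5781 kPa

P = nRT/(V − nb) − a n²/V²
nRT/(V − nb) = (3.77)(8.314)(560.9)/(3.012 − 3.77×0.03945) = 17581/2.8633 = 6140.1 kPa
a n²/V² = (228.9)(3.77)²/(3.012)² = 358.61 kPa
P = 6140.1 − 358.61 = 5781 kPa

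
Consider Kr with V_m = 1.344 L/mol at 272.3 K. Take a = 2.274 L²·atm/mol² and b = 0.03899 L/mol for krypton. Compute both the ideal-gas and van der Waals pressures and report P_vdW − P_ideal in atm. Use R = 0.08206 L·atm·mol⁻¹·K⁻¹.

ΔP ≈ -0.762 atm

Ideal: P_ideal = RT/V_m = (0.08206)(272.3)/1.344 = 16.6257 atm
vdW: P = RT/(V_m − b) − a/V_m² = 22.3449/1.30501 − 2.274/1.80634 = 17.1224 − 1.25890 = 15.8635 atm
ΔP = 15.8635 − 16.6257 = -0.762 atm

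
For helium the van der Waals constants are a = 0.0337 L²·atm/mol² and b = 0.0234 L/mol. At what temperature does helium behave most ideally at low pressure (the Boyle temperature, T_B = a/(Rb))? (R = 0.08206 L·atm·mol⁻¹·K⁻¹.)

T_B ≈ 17.55 K

For a van der Waals gas the second virial coefficient B₂ = b − a/(RT) vanishes at T_B = a/(Rb).
T_B = 0.0337/(0.08206×0.0234) = 0.0337/0.0019202 = 17.55 K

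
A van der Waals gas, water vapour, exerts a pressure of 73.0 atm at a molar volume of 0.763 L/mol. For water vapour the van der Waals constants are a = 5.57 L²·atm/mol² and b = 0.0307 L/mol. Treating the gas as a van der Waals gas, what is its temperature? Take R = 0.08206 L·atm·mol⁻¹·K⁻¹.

T = (P + a/V_m²)(V_m − b)/R
P + a/V_m² = 73.0 + 5.57/(0.763)² = 82.568 atm
V_m − b = 0.763 − 0.0307 = 0.73230 L/mol
T = (82.568)(0.73230)/0.08206 = 736.8 K

T ≈ 736.8 K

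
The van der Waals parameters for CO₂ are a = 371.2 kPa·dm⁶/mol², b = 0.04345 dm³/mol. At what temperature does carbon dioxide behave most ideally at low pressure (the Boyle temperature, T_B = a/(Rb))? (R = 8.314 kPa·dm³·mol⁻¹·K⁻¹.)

For a van der Waals gas the second virial coefficient B₂ = b − a/(RT) vanishes at T_B = a/(Rb).
T_B = 371.2/(8.314×0.04345) = 371.2/0.36124 = 1028 K

T_B ≈ 1028 K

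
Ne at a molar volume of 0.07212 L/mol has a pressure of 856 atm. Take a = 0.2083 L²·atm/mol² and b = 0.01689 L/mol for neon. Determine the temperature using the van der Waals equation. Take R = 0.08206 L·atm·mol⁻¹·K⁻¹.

T = (P + a/V_m²)(V_m − b)/R
P + a/V_m² = 856 + 0.2083/(0.07212)² = 896.05 atm
V_m − b = 0.07212 − 0.01689 = 0.055230 L/mol
T = (896.05)(0.055230)/0.08206 = 603.1 K

T ≈ 603.1 K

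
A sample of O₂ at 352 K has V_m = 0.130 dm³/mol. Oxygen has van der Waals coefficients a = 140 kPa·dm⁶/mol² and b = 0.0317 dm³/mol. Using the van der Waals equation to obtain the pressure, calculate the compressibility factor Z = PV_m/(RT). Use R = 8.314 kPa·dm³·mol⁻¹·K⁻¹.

Z ≈ 0.9545

P = RT/(V_m − b) − a/V_m² = (8.314)(352)/(0.130 − 0.0317) − 140/(0.130)²
  = 2926.5/0.098300 − 8284.0 = 29771 − 8284.0 = 21487 kPa
Z = PV_m/(RT) = (21487)(0.130)/((8.314)(352)) = 2793.3/2926.5 = 0.9545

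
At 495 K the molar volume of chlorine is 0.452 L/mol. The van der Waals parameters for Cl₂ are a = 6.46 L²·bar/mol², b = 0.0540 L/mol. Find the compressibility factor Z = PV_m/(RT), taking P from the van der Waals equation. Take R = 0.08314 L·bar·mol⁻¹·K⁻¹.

Z ≈ 0.7884

P = RT/(V_m − b) − a/V_m² = (0.08314)(495)/(0.452 − 0.0540) − 6.46/(0.452)²
  = 41.154/0.39800 − 31.620 = 103.40 − 31.620 = 71.78 bar
Z = PV_m/(RT) = (71.78)(0.452)/((0.08314)(495)) = 32.445/41.154 = 0.7884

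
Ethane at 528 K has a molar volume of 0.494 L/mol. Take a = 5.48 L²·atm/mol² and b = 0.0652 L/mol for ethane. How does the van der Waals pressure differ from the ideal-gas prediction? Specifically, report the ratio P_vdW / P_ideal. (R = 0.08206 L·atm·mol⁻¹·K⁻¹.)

P_vdW / P_ideal ≈ 0.8960

Ideal: P_ideal = RT/V_m = (0.08206)(528)/0.494 = 87.7079 atm
vdW: P = RT/(V_m − b) − a/V_m² = 43.3277/0.428800 − 5.48/0.244036 = 101.044 − 22.4557 = 78.588 atm
Ratio = 78.588/87.7079 = 0.8960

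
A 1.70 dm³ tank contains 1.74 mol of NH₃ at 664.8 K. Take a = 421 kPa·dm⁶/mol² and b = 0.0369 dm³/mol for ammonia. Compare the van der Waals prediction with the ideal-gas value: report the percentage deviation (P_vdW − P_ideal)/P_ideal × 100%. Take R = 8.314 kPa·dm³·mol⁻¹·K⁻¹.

-3.87 %

Ideal: P_ideal = nRT/V = (1.74)(8.314)(664.8)/1.70 = 5657.20 kPa
vdW: P = nRT/(V − nb) − a n²/V² = 9617.24/1.63579 − 1274.62/2.89000 = 5879.26 − 441.045 = 5438.22 kPa
% deviation = (5438.22 − 5657.20)/5657.20 × 100% = -3.87%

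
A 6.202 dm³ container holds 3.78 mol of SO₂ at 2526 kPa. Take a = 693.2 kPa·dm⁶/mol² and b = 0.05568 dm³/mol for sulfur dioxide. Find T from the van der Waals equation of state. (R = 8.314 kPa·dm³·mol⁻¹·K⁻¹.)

T ≈ 530.7 K

T = (P + a n²/V²)(V − nb)/(nR)
P + a n²/V² = 2526 + (693.2)(3.78)²/(6.202)² = 2783.5 kPa
V − nb = 6.202 − (3.78)(0.05568) = 5.9915 dm³
T = (2783.5)(5.9915)/((3.78)(8.314)) = 530.7 K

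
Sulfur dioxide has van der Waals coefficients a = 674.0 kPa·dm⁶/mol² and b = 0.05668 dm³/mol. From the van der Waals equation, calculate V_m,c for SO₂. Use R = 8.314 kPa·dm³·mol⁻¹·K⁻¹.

V_m,c ≈ 0.1700 dm³/mol

For a van der Waals gas, V_m,c = 3b.
V_m,c = 3×0.05668 = 0.1700 dm³/mol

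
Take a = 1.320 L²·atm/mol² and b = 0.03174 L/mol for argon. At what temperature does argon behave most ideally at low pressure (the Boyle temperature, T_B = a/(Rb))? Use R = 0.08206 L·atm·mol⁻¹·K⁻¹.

For a van der Waals gas the second virial coefficient B₂ = b − a/(RT) vanishes at T_B = a/(Rb).
T_B = 1.320/(0.08206×0.03174) = 1.320/0.0026046 = 506.8 K

T_B ≈ 506.8 K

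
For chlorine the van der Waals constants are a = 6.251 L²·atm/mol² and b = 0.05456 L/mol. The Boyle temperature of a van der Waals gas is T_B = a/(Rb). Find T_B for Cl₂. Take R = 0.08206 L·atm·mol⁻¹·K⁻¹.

T_B ≈ 1396 K

For a van der Waals gas the second virial coefficient B₂ = b − a/(RT) vanishes at T_B = a/(Rb).
T_B = 6.251/(0.08206×0.05456) = 6.251/0.0044772 = 1396 K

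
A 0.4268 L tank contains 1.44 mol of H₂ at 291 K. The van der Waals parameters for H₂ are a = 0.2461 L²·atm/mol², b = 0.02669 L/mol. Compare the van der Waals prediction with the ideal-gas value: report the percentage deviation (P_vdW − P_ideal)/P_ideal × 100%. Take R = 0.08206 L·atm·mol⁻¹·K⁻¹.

6.42 %

Ideal: P_ideal = nRT/V = (1.44)(0.08206)(291)/0.4268 = 80.5680 atm
vdW: P = nRT/(V − nb) − a n²/V² = 34.3864/0.388366 − 0.510313/0.182158 = 88.5412 − 2.80149 = 85.7397 atm
% deviation = (85.7397 − 80.5680)/80.5680 × 100% = 6.42%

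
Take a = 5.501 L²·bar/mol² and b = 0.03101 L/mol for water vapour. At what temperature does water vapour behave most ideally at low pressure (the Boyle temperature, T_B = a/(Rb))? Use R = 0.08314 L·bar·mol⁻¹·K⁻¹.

For a van der Waals gas the second virial coefficient B₂ = b − a/(RT) vanishes at T_B = a/(Rb).
T_B = 5.501/(0.08314×0.03101) = 5.501/0.0025782 = 2134 K

T_B ≈ 2134 K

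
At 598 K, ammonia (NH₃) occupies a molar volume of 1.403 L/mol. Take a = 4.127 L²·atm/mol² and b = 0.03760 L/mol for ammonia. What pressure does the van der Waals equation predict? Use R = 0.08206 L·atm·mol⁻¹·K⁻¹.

P = RT/(V_m − b) − a/V_m²
RT/(V_m − b) = (0.08206)(598)/(1.403 − 0.03760) = 49.072/1.3654 = 35.940 atm
a/V_m² = 4.127/(1.403)² = 2.0966 atm
P = 35.940 − 2.0966 = 33.84 atm

P ≈ 33.84 atm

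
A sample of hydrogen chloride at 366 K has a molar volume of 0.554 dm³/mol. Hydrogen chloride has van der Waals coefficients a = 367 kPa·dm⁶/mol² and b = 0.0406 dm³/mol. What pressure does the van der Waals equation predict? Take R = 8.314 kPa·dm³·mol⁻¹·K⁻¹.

P ≈ 4731 kPa

P = RT/(V_m − b) − a/V_m²
RT/(V_m − b) = (8.314)(366)/(0.554 − 0.0406) = 3042.9/0.51340 = 5927.0 kPa
a/V_m² = 367/(0.554)² = 1195.8 kPa
P = 5927.0 − 1195.8 = 4731 kPa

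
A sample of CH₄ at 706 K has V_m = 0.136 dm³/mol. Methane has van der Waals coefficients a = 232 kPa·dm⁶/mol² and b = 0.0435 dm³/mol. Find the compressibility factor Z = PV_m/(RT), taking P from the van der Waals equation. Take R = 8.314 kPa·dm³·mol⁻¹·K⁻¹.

P = RT/(V_m − b) − a/V_m² = (8.314)(706)/(0.136 − 0.0435) − 232/(0.136)²
  = 5869.7/0.092500 − 12543 = 63456 − 12543 = 50913 kPa
Z = PV_m/(RT) = (50913)(0.136)/((8.314)(706)) = 6924.2/5869.7 = 1.180

Z ≈ 1.180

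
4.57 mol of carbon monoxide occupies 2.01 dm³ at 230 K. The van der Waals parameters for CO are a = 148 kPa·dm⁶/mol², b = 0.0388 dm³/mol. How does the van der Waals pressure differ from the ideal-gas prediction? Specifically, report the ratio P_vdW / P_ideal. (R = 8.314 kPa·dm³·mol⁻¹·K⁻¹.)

Ideal: P_ideal = nRT/V = (4.57)(8.314)(230)/2.01 = 4347.68 kPa
vdW: P = nRT/(V − nb) − a n²/V² = 8738.85/1.83268 − 3090.97/4.04010 = 4768.34 − 765.073 = 4003.27 kPa
Ratio = 4003.27/4347.68 = 0.9208

P_vdW / P_ideal ≈ 0.9208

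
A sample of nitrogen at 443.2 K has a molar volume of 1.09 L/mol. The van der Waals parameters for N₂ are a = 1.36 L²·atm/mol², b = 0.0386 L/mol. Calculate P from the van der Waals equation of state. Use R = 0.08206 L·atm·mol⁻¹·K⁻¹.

P = RT/(V_m − b) − a/V_m²
RT/(V_m − b) = (0.08206)(443.2)/(1.09 − 0.0386) = 36.369/1.0514 = 34.591 atm
a/V_m² = 1.36/(1.09)² = 1.1447 atm
P = 34.591 − 1.1447 = 33.45 atm

P ≈ 33.45 atm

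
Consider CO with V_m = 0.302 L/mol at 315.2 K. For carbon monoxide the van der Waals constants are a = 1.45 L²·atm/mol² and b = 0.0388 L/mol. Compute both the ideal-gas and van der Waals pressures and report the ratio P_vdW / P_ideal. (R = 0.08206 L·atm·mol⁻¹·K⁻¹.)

Ideal: P_ideal = RT/V_m = (0.08206)(315.2)/0.302 = 85.6467 atm
vdW: P = RT/(V_m − b) − a/V_m² = 25.8653/0.263200 − 1.45/0.0912040 = 98.2724 − 15.8984 = 82.3740 atm
Ratio = 82.3740/85.6467 = 0.9618

P_vdW / P_ideal ≈ 0.9618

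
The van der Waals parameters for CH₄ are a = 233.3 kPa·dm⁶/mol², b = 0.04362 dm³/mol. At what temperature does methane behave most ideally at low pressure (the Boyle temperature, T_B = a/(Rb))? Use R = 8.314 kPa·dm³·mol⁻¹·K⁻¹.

T_B ≈ 643.3 K

For a van der Waals gas the second virial coefficient B₂ = b − a/(RT) vanishes at T_B = a/(Rb).
T_B = 233.3/(8.314×0.04362) = 233.3/0.36266 = 643.3 K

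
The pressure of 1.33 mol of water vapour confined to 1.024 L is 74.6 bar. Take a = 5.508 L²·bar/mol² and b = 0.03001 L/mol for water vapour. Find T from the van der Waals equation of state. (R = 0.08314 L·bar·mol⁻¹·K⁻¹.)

T = (P + a n²/V²)(V − nb)/(nR)
P + a n²/V² = 74.6 + (5.508)(1.33)²/(1.024)² = 83.892 bar
V − nb = 1.024 − (1.33)(0.03001) = 0.98409 L
T = (83.892)(0.98409)/((1.33)(0.08314)) = 746.6 K

T ≈ 746.6 K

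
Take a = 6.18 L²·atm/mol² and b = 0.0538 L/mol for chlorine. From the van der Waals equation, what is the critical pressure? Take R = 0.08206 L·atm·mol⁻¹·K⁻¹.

For a van der Waals gas, P_c = a/(27b²).
P_c = 6.18/(27×(0.0538)²) = 6.18/0.078150 = 79.08 atm

P_c ≈ 79.08 atm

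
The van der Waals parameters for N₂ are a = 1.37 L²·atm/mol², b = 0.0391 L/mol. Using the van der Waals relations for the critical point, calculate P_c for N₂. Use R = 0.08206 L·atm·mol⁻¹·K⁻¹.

For a van der Waals gas, P_c = a/(27b²).
P_c = 1.37/(27×(0.0391)²) = 1.37/0.041278 = 33.19 atm

P_c ≈ 33.19 atm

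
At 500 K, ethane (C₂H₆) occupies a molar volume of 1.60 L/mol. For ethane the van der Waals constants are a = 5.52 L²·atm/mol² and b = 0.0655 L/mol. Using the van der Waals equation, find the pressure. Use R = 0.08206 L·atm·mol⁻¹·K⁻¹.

P ≈ 24.58 atm

P = RT/(V_m − b) − a/V_m²
RT/(V_m − b) = (0.08206)(500)/(1.60 − 0.0655) = 41.030/1.5345 = 26.738 atm
a/V_m² = 5.52/(1.60)² = 2.1563 atm
P = 26.738 − 2.1563 = 24.58 atm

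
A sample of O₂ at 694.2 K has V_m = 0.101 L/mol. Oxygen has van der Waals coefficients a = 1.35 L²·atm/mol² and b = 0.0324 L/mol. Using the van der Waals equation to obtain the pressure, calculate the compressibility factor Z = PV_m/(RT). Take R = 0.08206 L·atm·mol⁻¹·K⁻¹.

Z ≈ 1.238

P = RT/(V_m − b) − a/V_m² = (0.08206)(694.2)/(0.101 − 0.0324) − 1.35/(0.101)²
  = 56.966/0.068600 − 132.34 = 830.41 − 132.34 = 698.07 atm
Z = PV_m/(RT) = (698.07)(0.101)/((0.08206)(694.2)) = 70.505/56.966 = 1.238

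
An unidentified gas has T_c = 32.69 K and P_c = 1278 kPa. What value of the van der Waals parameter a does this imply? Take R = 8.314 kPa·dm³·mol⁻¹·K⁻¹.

From T_c = 8a/(27Rb) and P_c = a/(27b²): a = 27 R² T_c²/(64 P_c).
a = 27×(8.314)²×(32.69)²/(64×1278) = 1994406/81792 = 24.38 kPa·dm⁶/mol²

a ≈ 24.38 kPa·dm⁶/mol²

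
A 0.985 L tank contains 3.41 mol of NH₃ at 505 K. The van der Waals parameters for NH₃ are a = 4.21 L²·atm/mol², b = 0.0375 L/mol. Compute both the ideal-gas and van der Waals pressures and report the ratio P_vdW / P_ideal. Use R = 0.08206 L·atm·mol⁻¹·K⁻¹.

Ideal: P_ideal = nRT/V = (3.41)(0.08206)(505)/0.985 = 143.463 atm
vdW: P = nRT/(V − nb) − a n²/V² = 141.311/0.857125 − 48.9543/0.970225 = 164.866 − 50.4566 = 114.409 atm
Ratio = 114.409/143.463 = 0.7975

P_vdW / P_ideal ≈ 0.7975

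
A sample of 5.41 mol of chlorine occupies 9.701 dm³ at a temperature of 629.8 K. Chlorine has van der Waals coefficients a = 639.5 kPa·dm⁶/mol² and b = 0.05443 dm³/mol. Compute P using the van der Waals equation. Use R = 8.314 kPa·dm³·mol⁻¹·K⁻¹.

P ≈ 2813 kPa

P = nRT/(V − nb) − a n²/V²
nRT/(V − nb) = (5.41)(8.314)(629.8)/(9.701 − 5.41×0.05443) = 28328/9.4065 = 3011.5 kPa
a n²/V² = (639.5)(5.41)²/(9.701)² = 198.89 kPa
P = 3011.5 − 198.89 = 2813 kPa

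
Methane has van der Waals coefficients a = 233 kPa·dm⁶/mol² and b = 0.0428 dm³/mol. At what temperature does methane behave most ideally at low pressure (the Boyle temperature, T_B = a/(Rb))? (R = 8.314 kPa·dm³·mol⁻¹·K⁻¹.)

For a van der Waals gas the second virial coefficient B₂ = b − a/(RT) vanishes at T_B = a/(Rb).
T_B = 233/(8.314×0.0428) = 233/0.35584 = 654.8 K

T_B ≈ 654.8 K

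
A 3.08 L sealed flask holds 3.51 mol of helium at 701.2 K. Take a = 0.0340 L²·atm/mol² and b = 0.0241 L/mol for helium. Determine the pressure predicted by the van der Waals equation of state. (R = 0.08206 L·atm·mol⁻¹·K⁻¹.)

P ≈ 67.38 atm

P = nRT/(V − nb) − a n²/V²
nRT/(V − nb) = (3.51)(0.08206)(701.2)/(3.08 − 3.51×0.0241) = 201.97/2.9954 = 67.427 atm
a n²/V² = (0.0340)(3.51)²/(3.08)² = 0.044156 atm
P = 67.427 − 0.044156 = 67.38 atm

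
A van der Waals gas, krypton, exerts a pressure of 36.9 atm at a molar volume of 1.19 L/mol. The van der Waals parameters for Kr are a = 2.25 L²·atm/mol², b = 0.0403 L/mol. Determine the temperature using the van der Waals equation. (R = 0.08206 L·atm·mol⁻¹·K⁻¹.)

T = (P + a/V_m²)(V_m − b)/R
P + a/V_m² = 36.9 + 2.25/(1.19)² = 38.489 atm
V_m − b = 1.19 − 0.0403 = 1.1497 L/mol
T = (38.489)(1.1497)/0.08206 = 539.2 K

T ≈ 539.2 K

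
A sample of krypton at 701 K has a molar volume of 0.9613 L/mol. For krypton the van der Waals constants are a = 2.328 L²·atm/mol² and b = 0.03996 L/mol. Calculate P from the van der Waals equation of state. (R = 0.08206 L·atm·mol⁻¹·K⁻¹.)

P = RT/(V_m − b) − a/V_m²
RT/(V_m − b) = (0.08206)(701)/(0.9613 − 0.03996) = 57.524/0.92134 = 62.435 atm
a/V_m² = 2.328/(0.9613)² = 2.5192 atm
P = 62.435 − 2.5192 = 59.92 atm

P ≈ 59.92 atm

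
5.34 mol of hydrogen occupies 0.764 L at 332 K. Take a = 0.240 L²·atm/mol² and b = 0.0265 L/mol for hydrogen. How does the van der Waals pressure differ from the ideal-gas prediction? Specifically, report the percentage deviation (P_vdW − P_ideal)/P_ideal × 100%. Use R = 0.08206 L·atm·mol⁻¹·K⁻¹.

Ideal: P_ideal = nRT/V = (5.34)(0.08206)(332)/0.764 = 190.422 atm
vdW: P = nRT/(V − nb) − a n²/V² = 145.483/0.622490 − 6.84374/0.583696 = 233.711 − 11.7248 = 221.986 atm
% deviation = (221.986 − 190.422)/190.422 × 100% = 16.58%

16.58 %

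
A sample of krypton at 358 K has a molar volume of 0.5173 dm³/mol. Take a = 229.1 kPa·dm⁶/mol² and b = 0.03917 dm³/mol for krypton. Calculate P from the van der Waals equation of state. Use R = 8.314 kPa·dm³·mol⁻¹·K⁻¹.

P = RT/(V_m − b) − a/V_m²
RT/(V_m − b) = (8.314)(358)/(0.5173 − 0.03917) = 2976.4/0.47813 = 6225.1 kPa
a/V_m² = 229.1/(0.5173)² = 856.13 kPa
P = 6225.1 − 856.13 = 5369 kPa

P ≈ 5369 kPa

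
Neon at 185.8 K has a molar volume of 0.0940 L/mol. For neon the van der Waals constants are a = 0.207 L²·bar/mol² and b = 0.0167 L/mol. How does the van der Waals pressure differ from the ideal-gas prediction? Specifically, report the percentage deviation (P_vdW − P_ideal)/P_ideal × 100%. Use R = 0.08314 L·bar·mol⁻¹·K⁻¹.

7.35 %

Ideal: P_ideal = RT/V_m = (0.08314)(185.8)/0.0940 = 164.334 bar
vdW: P = RT/(V_m − b) − a/V_m² = 15.4474/0.0773000 − 0.207/0.00883600 = 199.837 − 23.4269 = 176.410 bar
% deviation = (176.410 − 164.334)/164.334 × 100% = 7.35%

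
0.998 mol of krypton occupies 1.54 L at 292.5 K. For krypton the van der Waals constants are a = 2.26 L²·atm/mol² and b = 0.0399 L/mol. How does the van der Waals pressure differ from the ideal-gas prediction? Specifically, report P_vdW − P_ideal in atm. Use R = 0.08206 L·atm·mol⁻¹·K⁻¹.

Ideal: P_ideal = nRT/V = (0.998)(0.08206)(292.5)/1.54 = 15.5549 atm
vdW: P = nRT/(V − nb) − a n²/V² = 23.9545/1.50018 − 2.25097/2.37160 = 15.9678 − 0.949136 = 15.0187 atm
ΔP = 15.0187 − 15.5549 = -0.536 atm

ΔP ≈ -0.536 atm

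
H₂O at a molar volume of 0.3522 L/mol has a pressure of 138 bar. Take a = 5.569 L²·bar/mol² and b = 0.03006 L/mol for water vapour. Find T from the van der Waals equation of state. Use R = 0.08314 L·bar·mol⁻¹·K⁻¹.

T ≈ 708.7 K

T = (P + a/V_m²)(V_m − b)/R
P + a/V_m² = 138 + 5.569/(0.3522)² = 182.90 bar
V_m − b = 0.3522 − 0.03006 = 0.32214 L/mol
T = (182.90)(0.32214)/0.08314 = 708.7 K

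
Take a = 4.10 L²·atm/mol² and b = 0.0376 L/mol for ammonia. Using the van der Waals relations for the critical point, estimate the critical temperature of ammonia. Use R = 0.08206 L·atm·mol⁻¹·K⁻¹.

For a van der Waals gas, T_c = 8a/(27Rb).
T_c = 8×4.10/(27×0.08206×0.0376) = 32.800/0.083307 = 393.7 K

T_c ≈ 393.7 K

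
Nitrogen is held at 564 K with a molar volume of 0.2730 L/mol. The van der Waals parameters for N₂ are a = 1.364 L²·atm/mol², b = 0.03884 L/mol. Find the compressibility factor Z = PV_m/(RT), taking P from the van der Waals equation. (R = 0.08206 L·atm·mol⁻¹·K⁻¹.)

P = RT/(V_m − b) − a/V_m² = (0.08206)(564)/(0.2730 − 0.03884) − 1.364/(0.2730)²
  = 46.282/0.23416 − 18.302 = 197.65 − 18.302 = 179.35 atm
Z = PV_m/(RT) = (179.35)(0.2730)/((0.08206)(564)) = 48.963/46.282 = 1.058

Z ≈ 1.058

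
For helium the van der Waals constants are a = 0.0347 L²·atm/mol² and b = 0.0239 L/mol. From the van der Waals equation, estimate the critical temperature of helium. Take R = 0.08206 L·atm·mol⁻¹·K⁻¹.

T_c ≈ 5.242 K

For a van der Waals gas, T_c = 8a/(27Rb).
T_c = 8×0.0347/(27×0.08206×0.0239) = 0.27760/0.052953 = 5.242 K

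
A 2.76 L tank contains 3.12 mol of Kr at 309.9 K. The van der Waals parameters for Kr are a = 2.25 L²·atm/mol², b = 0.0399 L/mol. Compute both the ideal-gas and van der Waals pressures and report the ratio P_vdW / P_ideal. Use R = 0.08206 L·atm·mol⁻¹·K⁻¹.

P_vdW / P_ideal ≈ 0.9472

Ideal: P_ideal = nRT/V = (3.12)(0.08206)(309.9)/2.76 = 28.7474 atm
vdW: P = nRT/(V − nb) − a n²/V² = 79.3428/2.63551 − 21.9024/7.61760 = 30.1053 − 2.87524 = 27.2301 atm
Ratio = 27.2301/28.7474 = 0.9472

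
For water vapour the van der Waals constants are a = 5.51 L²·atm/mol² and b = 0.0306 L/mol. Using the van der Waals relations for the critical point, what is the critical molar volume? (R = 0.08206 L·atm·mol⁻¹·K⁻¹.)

V_m,c ≈ 0.09180 L/mol

For a van der Waals gas, V_m,c = 3b.
V_m,c = 3×0.0306 = 0.09180 L/mol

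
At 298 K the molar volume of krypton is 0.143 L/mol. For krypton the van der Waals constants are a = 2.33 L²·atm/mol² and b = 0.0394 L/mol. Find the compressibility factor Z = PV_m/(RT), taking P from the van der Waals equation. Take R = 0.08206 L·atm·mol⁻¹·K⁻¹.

Z ≈ 0.7140

P = RT/(V_m − b) − a/V_m² = (0.08206)(298)/(0.143 − 0.0394) − 2.33/(0.143)²
  = 24.454/0.10360 − 113.94 = 236.04 − 113.94 = 122.10 atm
Z = PV_m/(RT) = (122.10)(0.143)/((0.08206)(298)) = 17.460/24.454 = 0.7140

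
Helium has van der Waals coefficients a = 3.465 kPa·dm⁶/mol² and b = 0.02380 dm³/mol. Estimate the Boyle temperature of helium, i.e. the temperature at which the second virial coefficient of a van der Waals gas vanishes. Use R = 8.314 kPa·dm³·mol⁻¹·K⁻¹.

T_B ≈ 17.51 K

For a van der Waals gas the second virial coefficient B₂ = b − a/(RT) vanishes at T_B = a/(Rb).
T_B = 3.465/(8.314×0.02380) = 3.465/0.19787 = 17.51 K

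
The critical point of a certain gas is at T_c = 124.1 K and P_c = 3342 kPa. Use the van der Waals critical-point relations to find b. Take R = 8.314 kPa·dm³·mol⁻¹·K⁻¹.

From T_c = 8a/(27Rb) and P_c = a/(27b²): b = R T_c/(8 P_c).
b = (8.314)(124.1)/(8×3342) = 1031.8/26736 = 0.03859 dm³/mol

b ≈ 0.03859 dm³/mol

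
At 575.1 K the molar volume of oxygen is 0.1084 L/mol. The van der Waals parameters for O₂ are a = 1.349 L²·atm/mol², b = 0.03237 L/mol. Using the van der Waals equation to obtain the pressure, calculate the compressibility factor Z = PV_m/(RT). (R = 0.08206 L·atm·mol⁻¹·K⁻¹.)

Z ≈ 1.162

P = RT/(V_m − b) − a/V_m² = (0.08206)(575.1)/(0.1084 − 0.03237) − 1.349/(0.1084)²
  = 47.193/0.076030 − 114.80 = 620.72 − 114.80 = 505.92 atm
Z = PV_m/(RT) = (505.92)(0.1084)/((0.08206)(575.1)) = 54.842/47.193 = 1.162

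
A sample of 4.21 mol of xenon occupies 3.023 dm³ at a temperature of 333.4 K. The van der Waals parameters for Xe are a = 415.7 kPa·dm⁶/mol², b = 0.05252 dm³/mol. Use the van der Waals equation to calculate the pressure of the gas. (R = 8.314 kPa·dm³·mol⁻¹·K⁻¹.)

P = nRT/(V − nb) − a n²/V²
nRT/(V − nb) = (4.21)(8.314)(333.4)/(3.023 − 4.21×0.05252) = 11670/2.8019 = 4165.0 kPa
a n²/V² = (415.7)(4.21)²/(3.023)² = 806.25 kPa
P = 4165.0 − 806.25 = 3359 kPa

P ≈ 3359 kPa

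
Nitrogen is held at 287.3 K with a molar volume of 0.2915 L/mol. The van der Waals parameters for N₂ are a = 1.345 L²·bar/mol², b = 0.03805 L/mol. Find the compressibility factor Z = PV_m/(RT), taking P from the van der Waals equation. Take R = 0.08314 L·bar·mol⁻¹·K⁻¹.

P = RT/(V_m − b) − a/V_m² = (0.08314)(287.3)/(0.2915 − 0.03805) − 1.345/(0.2915)²
  = 23.886/0.25345 − 15.829 = 94.243 − 15.829 = 78.414 bar
Z = PV_m/(RT) = (78.414)(0.2915)/((0.08314)(287.3)) = 22.858/23.886 = 0.9570

Z ≈ 0.9570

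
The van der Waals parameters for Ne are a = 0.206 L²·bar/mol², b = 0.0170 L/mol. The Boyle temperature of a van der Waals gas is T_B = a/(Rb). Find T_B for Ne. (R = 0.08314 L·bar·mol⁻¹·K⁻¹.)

For a van der Waals gas the second virial coefficient B₂ = b − a/(RT) vanishes at T_B = a/(Rb).
T_B = 0.206/(0.08314×0.0170) = 0.206/0.0014134 = 145.7 K

T_B ≈ 145.7 K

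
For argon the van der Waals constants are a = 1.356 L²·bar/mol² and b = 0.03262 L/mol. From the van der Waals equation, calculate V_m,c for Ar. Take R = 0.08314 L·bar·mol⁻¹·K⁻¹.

For a van der Waals gas, V_m,c = 3b.
V_m,c = 3×0.03262 = 0.09786 L/mol

V_m,c ≈ 0.09786 L/mol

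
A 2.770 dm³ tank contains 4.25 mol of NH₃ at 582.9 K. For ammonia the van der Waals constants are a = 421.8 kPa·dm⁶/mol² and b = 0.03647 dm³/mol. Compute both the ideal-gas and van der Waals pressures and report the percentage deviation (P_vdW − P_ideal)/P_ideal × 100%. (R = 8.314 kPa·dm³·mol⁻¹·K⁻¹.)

Ideal: P_ideal = nRT/V = (4.25)(8.314)(582.9)/2.770 = 7435.55 kPa
vdW: P = nRT/(V − nb) − a n²/V² = 20596.5/2.61500 − 7618.76/7.67290 = 7876.29 − 992.944 = 6883.35 kPa
% deviation = (6883.35 − 7435.55)/7435.55 × 100% = -7.43%

-7.43 %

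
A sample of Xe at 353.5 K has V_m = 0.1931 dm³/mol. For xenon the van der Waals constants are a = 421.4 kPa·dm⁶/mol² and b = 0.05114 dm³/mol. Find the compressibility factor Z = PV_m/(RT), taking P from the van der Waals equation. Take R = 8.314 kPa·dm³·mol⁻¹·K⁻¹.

Z ≈ 0.6177

P = RT/(V_m − b) − a/V_m² = (8.314)(353.5)/(0.1931 − 0.05114) − 421.4/(0.1931)²
  = 2939.0/0.14196 − 11301 = 20703 − 11301 = 9402 kPa
Z = PV_m/(RT) = (9402)(0.1931)/((8.314)(353.5)) = 1815.5/2939.0 = 0.6177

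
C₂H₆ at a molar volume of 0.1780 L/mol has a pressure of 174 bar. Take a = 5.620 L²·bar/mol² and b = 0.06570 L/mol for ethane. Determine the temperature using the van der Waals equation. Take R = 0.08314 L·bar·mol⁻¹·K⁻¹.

T = (P + a/V_m²)(V_m − b)/R
P + a/V_m² = 174 + 5.620/(0.1780)² = 351.38 bar
V_m − b = 0.1780 − 0.06570 = 0.11230 L/mol
T = (351.38)(0.11230)/0.08314 = 474.6 K

T ≈ 474.6 K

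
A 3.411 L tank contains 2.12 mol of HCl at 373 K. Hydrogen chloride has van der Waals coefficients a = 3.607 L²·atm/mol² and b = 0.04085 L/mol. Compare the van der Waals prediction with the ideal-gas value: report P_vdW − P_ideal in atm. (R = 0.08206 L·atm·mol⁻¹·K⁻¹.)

ΔP ≈ -0.898 atm

Ideal: P_ideal = nRT/V = (2.12)(0.08206)(373)/3.411 = 19.0237 atm
vdW: P = nRT/(V − nb) − a n²/V² = 64.8898/3.32440 − 16.2113/11.6349 = 19.5193 − 1.39333 = 18.1260 atm
ΔP = 18.1260 − 19.0237 = -0.898 atm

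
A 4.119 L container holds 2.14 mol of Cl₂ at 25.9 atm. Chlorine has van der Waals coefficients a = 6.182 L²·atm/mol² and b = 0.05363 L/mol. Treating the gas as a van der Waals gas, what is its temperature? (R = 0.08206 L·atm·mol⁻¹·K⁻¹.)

T = (P + a n²/V²)(V − nb)/(nR)
P + a n²/V² = 25.9 + (6.182)(2.14)²/(4.119)² = 27.569 atm
V − nb = 4.119 − (2.14)(0.05363) = 4.0042 L
T = (27.569)(4.0042)/((2.14)(0.08206)) = 628.6 K

T ≈ 628.6 K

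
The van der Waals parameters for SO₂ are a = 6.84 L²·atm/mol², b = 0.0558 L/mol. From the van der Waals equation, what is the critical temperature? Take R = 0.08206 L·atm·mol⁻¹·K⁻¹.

T_c ≈ 442.6 K

For a van der Waals gas, T_c = 8a/(27Rb).
T_c = 8×6.84/(27×0.08206×0.0558) = 54.720/0.12363 = 442.6 K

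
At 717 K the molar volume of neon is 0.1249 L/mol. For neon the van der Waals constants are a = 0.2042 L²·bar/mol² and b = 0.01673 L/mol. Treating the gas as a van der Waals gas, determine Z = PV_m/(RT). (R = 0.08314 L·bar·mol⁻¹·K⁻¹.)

Z ≈ 1.127

P = RT/(V_m − b) − a/V_m² = (0.08314)(717)/(0.1249 − 0.01673) − 0.2042/(0.1249)²
  = 59.611/0.10817 − 13.090 = 551.09 − 13.090 = 538.00 bar
Z = PV_m/(RT) = (538.00)(0.1249)/((0.08314)(717)) = 67.196/59.611 = 1.127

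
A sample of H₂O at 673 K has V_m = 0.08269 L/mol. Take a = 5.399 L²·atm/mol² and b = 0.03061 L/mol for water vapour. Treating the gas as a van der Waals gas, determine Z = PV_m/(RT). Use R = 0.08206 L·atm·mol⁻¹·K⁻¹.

Z ≈ 0.4055

P = RT/(V_m − b) − a/V_m² = (0.08206)(673)/(0.08269 − 0.03061) − 5.399/(0.08269)²
  = 55.226/0.052080 − 789.60 = 1060.4 − 789.60 = 270.8 atm
Z = PV_m/(RT) = (270.8)(0.08269)/((0.08206)(673)) = 22.392/55.226 = 0.4055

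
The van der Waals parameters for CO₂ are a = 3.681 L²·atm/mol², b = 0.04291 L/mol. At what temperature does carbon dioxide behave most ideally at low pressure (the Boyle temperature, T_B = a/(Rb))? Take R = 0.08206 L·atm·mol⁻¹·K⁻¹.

T_B ≈ 1045 K

For a van der Waals gas the second virial coefficient B₂ = b − a/(RT) vanishes at T_B = a/(Rb).
T_B = 3.681/(0.08206×0.04291) = 3.681/0.0035212 = 1045 K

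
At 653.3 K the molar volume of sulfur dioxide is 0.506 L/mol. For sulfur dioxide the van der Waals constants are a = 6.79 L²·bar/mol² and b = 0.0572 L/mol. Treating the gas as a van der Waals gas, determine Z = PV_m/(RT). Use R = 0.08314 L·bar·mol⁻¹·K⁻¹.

P = RT/(V_m − b) − a/V_m² = (0.08314)(653.3)/(0.506 − 0.0572) − 6.79/(0.506)²
  = 54.315/0.44880 − 26.520 = 121.02 − 26.520 = 94.50 bar
Z = PV_m/(RT) = (94.50)(0.506)/((0.08314)(653.3)) = 47.817/54.315 = 0.8804

Z ≈ 0.8804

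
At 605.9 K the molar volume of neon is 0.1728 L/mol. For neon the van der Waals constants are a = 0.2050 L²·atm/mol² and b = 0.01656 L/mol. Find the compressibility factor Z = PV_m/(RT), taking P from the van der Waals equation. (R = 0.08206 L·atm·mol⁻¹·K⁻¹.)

Z ≈ 1.082

P = RT/(V_m − b) − a/V_m² = (0.08206)(605.9)/(0.1728 − 0.01656) − 0.2050/(0.1728)²
  = 49.720/0.15624 − 6.8654 = 318.23 − 6.8654 = 311.36 atm
Z = PV_m/(RT) = (311.36)(0.1728)/((0.08206)(605.9)) = 53.803/49.720 = 1.082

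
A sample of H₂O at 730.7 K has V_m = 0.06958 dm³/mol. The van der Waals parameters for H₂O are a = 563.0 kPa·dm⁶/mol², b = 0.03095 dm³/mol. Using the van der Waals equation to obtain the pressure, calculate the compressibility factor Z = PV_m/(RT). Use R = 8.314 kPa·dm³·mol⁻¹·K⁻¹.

Z ≈ 0.4693

P = RT/(V_m − b) − a/V_m² = (8.314)(730.7)/(0.06958 − 0.03095) − 563.0/(0.06958)²
  = 6075.0/0.038630 − 116289 = 157261 − 116289 = 40972 kPa
Z = PV_m/(RT) = (40972)(0.06958)/((8.314)(730.7)) = 2850.8/6075.0 = 0.4693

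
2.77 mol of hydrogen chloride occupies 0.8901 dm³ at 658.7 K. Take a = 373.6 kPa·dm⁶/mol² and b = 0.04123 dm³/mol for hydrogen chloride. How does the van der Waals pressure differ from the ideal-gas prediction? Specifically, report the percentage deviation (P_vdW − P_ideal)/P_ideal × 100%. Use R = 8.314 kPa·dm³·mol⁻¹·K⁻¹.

Ideal: P_ideal = nRT/V = (2.77)(8.314)(658.7)/0.8901 = 17042.7 kPa
vdW: P = nRT/(V − nb) − a n²/V² = 15169.7/0.775893 − 2866.60/0.792278 = 19551.3 − 3618.17 = 15933.1 kPa
% deviation = (15933.1 − 17042.7)/17042.7 × 100% = -6.51%

-6.51 %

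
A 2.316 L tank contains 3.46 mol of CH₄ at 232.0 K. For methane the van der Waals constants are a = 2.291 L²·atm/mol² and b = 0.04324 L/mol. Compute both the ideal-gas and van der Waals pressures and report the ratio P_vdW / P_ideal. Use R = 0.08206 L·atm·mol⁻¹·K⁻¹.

P_vdW / P_ideal ≈ 0.8893

Ideal: P_ideal = nRT/V = (3.46)(0.08206)(232.0)/2.316 = 28.4418 atm
vdW: P = nRT/(V − nb) − a n²/V² = 65.8712/2.16639 − 27.4269/5.36386 = 30.4060 − 5.11328 = 25.2927 atm
Ratio = 25.2927/28.4418 = 0.8893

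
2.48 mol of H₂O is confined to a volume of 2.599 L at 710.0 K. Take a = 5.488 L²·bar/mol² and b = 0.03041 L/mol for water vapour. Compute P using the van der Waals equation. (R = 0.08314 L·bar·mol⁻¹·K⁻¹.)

P ≈ 53.01 bar

P = nRT/(V − nb) − a n²/V²
nRT/(V − nb) = (2.48)(0.08314)(710.0)/(2.599 − 2.48×0.03041) = 146.39/2.5236 = 58.008 bar
a n²/V² = (5.488)(2.48)²/(2.599)² = 4.9969 bar
P = 58.008 − 4.9969 = 53.01 bar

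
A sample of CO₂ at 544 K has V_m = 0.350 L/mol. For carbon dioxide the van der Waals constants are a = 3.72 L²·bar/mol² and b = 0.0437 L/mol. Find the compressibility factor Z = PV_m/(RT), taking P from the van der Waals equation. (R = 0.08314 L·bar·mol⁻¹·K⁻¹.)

P = RT/(V_m − b) − a/V_m² = (0.08314)(544)/(0.350 − 0.0437) − 3.72/(0.350)²
  = 45.228/0.30630 − 30.367 = 147.66 − 30.367 = 117.29 bar
Z = PV_m/(RT) = (117.29)(0.350)/((0.08314)(544)) = 41.052/45.228 = 0.9077

Z ≈ 0.9077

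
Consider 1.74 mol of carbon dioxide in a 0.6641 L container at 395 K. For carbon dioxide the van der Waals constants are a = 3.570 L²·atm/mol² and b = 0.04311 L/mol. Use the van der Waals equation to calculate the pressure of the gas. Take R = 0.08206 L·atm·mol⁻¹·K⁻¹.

P ≈ 71.23 atm

P = nRT/(V − nb) − a n²/V²
nRT/(V − nb) = (1.74)(0.08206)(395)/(0.6641 − 1.74×0.04311) = 56.400/0.58909 = 95.741 atm
a n²/V² = (3.570)(1.74)²/(0.6641)² = 24.508 atm
P = 95.741 − 24.508 = 71.23 atm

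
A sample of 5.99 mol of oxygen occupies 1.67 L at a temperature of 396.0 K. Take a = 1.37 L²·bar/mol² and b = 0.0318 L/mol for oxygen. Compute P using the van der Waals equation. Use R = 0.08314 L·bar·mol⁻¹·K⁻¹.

P ≈ 115.7 bar

P = nRT/(V − nb) − a n²/V²
nRT/(V − nb) = (5.99)(0.08314)(396.0)/(1.67 − 5.99×0.0318) = 197.21/1.4795 = 133.30 bar
a n²/V² = (1.37)(5.99)²/(1.67)² = 17.625 bar
P = 133.30 − 17.625 = 115.7 bar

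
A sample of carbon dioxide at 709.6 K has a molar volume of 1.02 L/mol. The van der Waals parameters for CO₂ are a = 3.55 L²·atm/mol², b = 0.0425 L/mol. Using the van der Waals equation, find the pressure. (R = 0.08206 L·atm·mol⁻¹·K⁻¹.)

P = RT/(V_m − b) − a/V_m²
RT/(V_m − b) = (0.08206)(709.6)/(1.02 − 0.0425) = 58.230/0.97750 = 59.570 atm
a/V_m² = 3.55/(1.02)² = 3.4121 atm
P = 59.570 − 3.4121 = 56.16 atm

P ≈ 56.16 atm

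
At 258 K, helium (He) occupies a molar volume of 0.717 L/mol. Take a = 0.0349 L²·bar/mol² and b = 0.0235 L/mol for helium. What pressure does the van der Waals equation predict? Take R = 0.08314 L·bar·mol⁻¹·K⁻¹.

P ≈ 30.86 bar

P = RT/(V_m − b) − a/V_m²
RT/(V_m − b) = (0.08314)(258)/(0.717 − 0.0235) = 21.450/0.69350 = 30.930 bar
a/V_m² = 0.0349/(0.717)² = 0.067887 bar
P = 30.930 − 0.067887 = 30.86 bar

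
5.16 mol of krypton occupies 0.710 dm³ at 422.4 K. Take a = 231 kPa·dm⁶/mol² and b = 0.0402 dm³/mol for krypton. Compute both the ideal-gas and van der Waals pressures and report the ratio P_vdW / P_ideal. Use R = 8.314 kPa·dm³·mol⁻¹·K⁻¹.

Ideal: P_ideal = nRT/V = (5.16)(8.314)(422.4)/0.710 = 25522.6 kPa
vdW: P = nRT/(V − nb) − a n²/V² = 18121.1/0.502568 − 6150.51/0.504100 = 36057.0 − 12201.0 = 23856.0 kPa
Ratio = 23856.0/25522.6 = 0.9347

P_vdW / P_ideal ≈ 0.9347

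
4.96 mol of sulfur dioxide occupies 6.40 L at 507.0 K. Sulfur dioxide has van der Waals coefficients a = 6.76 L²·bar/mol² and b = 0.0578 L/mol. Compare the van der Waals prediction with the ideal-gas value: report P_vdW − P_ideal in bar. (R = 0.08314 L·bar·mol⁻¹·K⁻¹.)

Ideal: P_ideal = nRT/V = (4.96)(0.08314)(507.0)/6.40 = 32.6678 bar
vdW: P = nRT/(V − nb) − a n²/V² = 209.074/6.11331 − 166.307/40.9600 = 34.1998 − 4.06023 = 30.1396 bar
ΔP = 30.1396 − 32.6678 = -2.528 bar

ΔP ≈ -2.528 bar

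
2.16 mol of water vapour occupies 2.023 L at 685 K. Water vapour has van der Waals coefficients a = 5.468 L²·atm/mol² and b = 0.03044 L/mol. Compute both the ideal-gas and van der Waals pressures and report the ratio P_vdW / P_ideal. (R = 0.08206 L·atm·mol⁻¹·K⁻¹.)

P_vdW / P_ideal ≈ 0.9297

Ideal: P_ideal = nRT/V = (2.16)(0.08206)(685)/2.023 = 60.0178 atm
vdW: P = nRT/(V − nb) − a n²/V² = 121.416/1.95725 − 25.5115/4.09253 = 62.0340 − 6.23367 = 55.8003 atm
Ratio = 55.8003/60.0178 = 0.9297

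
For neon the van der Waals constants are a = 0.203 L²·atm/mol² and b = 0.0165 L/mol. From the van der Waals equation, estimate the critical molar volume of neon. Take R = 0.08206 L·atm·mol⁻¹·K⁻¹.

For a van der Waals gas, V_m,c = 3b.
V_m,c = 3×0.0165 = 0.04950 L/mol

V_m,c ≈ 0.04950 L/mol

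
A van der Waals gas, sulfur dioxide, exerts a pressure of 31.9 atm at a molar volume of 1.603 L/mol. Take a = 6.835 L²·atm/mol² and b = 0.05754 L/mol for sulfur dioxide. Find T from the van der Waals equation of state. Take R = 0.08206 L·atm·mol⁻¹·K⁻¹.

T = (P + a/V_m²)(V_m − b)/R
P + a/V_m² = 31.9 + 6.835/(1.603)² = 34.560 atm
V_m − b = 1.603 − 0.05754 = 1.5455 L/mol
T = (34.560)(1.5455)/0.08206 = 650.9 K

T ≈ 650.9 K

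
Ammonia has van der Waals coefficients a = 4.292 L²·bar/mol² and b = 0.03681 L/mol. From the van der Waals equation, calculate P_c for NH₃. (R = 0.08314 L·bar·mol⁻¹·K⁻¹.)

P_c ≈ 117.3 bar

For a van der Waals gas, P_c = a/(27b²).
P_c = 4.292/(27×(0.03681)²) = 4.292/0.036584 = 117.3 bar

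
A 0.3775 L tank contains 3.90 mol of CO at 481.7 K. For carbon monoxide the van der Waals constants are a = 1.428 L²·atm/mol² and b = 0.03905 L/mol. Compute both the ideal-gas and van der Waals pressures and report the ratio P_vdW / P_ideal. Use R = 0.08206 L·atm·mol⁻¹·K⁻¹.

P_vdW / P_ideal ≈ 1.303

Ideal: P_ideal = nRT/V = (3.90)(0.08206)(481.7)/0.3775 = 408.372 atm
vdW: P = nRT/(V − nb) − a n²/V² = 154.160/0.225205 − 21.7199/0.142506 = 684.532 − 152.414 = 532.118 atm
Ratio = 532.118/408.372 = 1.303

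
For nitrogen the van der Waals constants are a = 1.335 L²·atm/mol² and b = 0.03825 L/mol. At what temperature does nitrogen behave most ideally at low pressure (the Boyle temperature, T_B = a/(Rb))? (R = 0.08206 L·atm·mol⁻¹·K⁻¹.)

T_B ≈ 425.3 K

For a van der Waals gas the second virial coefficient B₂ = b − a/(RT) vanishes at T_B = a/(Rb).
T_B = 1.335/(0.08206×0.03825) = 1.335/0.0031388 = 425.3 K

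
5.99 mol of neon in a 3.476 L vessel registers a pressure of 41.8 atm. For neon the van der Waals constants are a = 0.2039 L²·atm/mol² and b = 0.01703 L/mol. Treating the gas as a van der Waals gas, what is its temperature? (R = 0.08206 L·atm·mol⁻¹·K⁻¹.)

T ≈ 291.1 K

T = (P + a n²/V²)(V − nb)/(nR)
P + a n²/V² = 41.8 + (0.2039)(5.99)²/(3.476)² = 42.405 atm
V − nb = 3.476 − (5.99)(0.01703) = 3.3740 L
T = (42.405)(3.3740)/((5.99)(0.08206)) = 291.1 K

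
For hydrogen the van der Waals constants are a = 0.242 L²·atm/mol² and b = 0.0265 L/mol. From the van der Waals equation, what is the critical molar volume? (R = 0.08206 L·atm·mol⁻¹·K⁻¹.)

For a van der Waals gas, V_m,c = 3b.
V_m,c = 3×0.0265 = 0.07950 L/mol

V_m,c ≈ 0.07950 L/mol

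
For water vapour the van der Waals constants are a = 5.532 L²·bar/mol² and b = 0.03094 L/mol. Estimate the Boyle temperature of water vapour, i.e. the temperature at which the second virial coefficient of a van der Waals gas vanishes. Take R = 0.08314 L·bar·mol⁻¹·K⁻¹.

For a van der Waals gas the second virial coefficient B₂ = b − a/(RT) vanishes at T_B = a/(Rb).
T_B = 5.532/(0.08314×0.03094) = 5.532/0.0025724 = 2151 K

T_B ≈ 2151 K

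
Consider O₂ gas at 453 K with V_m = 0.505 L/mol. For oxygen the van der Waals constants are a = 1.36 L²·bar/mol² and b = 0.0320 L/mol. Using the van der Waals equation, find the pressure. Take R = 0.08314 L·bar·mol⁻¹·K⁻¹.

P ≈ 74.29 bar

P = RT/(V_m − b) − a/V_m²
RT/(V_m − b) = (0.08314)(453)/(0.505 − 0.0320) = 37.662/0.47300 = 79.624 bar
a/V_m² = 1.36/(0.505)² = 5.3328 bar
P = 79.624 − 5.3328 = 74.29 bar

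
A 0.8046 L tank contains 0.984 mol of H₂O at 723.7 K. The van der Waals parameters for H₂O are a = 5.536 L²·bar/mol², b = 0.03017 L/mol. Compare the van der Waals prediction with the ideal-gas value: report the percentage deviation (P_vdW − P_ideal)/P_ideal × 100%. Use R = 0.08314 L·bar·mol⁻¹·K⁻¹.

Ideal: P_ideal = nRT/V = (0.984)(0.08314)(723.7)/0.8046 = 73.5840 bar
vdW: P = nRT/(V − nb) − a n²/V² = 59.2057/0.774913 − 5.36027/0.647381 = 76.4030 − 8.27993 = 68.1231 bar
% deviation = (68.1231 − 73.5840)/73.5840 × 100% = -7.42%

-7.42 %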